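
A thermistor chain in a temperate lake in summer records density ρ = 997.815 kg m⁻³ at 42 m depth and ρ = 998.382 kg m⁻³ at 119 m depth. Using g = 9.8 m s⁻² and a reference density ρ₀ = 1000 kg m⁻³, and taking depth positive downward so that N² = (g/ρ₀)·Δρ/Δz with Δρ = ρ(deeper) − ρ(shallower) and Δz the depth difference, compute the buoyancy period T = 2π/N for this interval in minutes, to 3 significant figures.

Δρ = 998.382 − 997.815 = 0.567 kg m⁻³ over Δz = 119 − 42 = 77 m.
N² = (9.8/1000) × (0.567/77) = 7.2164 × 10⁻⁵ s⁻².
N = √(7.2164 × 10⁻⁵) = 8.4949 × 10⁻³ rad s⁻¹, so T = 2π/N = 739.64 s = 12.327 min ≈ 12.3 min.

12.3 min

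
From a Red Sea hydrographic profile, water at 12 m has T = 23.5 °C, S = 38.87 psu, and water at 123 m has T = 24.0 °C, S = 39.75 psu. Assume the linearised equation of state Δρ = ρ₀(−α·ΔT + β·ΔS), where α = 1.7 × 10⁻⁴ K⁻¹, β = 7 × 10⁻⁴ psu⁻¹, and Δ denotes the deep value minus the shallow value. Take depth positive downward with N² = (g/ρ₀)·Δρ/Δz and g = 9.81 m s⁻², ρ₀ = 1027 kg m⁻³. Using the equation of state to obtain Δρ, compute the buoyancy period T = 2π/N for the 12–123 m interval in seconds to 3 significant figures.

ΔT = +0.5 K, ΔS = +0.88 psu (deep − shallow).
Δρ/ρ₀ = −αΔT + βΔS = -8.50 × 10⁻⁵ + 6.16 × 10⁻⁴ = 5.31 × 10⁻⁴, so Δρ ≈ 0.5453 kg m⁻³.
N² = (g/ρ₀)·Δρ/Δz = g·(Δρ/ρ₀)/Δz = 9.81 × 5.31 × 10⁻⁴ / 111 = 4.6929 × 10⁻⁵ s⁻².
N = √(4.6929 × 10⁻⁵) = 6.8505 × 10⁻³ rad s⁻¹ → T = 2π/N = 917.19 s ≈ 917 s.

917 s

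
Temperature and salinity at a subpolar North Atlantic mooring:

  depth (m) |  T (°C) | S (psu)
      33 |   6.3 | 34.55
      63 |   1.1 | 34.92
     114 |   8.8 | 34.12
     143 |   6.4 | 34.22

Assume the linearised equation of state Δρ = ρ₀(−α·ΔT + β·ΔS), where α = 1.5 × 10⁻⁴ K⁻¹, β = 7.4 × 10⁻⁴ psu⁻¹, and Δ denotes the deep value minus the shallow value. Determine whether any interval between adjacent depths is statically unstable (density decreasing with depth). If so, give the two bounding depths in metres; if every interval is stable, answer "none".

Evaluate Δρ/ρ₀ = −αΔT + βΔS across each adjacent pair:
  33–63 m: −αΔT+βΔS = −(1.5 × 10⁻⁴)(-5.2)+(7.4 × 10⁻⁴)(+0.37) = 1.1 × 10⁻³ → stable
  63–114 m: −αΔT+βΔS = −(1.5 × 10⁻⁴)(+7.7)+(7.4 × 10⁻⁴)(-0.80) = -1.7 × 10⁻³ → UNSTABLE
  114–143 m: −αΔT+βΔS = −(1.5 × 10⁻⁴)(-2.4)+(7.4 × 10⁻⁴)(+0.10) = 4.3 × 10⁻⁴ → stable
The 63–114 m interval has Δρ < 0: lighter water underlies denser water.

63–114 m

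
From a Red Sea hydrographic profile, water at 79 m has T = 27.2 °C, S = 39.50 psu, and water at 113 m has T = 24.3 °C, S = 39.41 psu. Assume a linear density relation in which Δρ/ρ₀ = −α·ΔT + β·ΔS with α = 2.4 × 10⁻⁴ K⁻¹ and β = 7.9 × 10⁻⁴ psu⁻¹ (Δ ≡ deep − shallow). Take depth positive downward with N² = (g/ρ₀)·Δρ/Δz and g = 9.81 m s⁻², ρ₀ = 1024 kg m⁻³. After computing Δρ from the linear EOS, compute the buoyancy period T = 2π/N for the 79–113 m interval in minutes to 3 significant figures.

ΔT = -2.9 K, ΔS = -0.09 psu (deep − shallow).
Δρ/ρ₀ = −αΔT + βΔS = 6.96 × 10⁻⁴ − 7.11 × 10⁻⁵ = 6.249 × 10⁻⁴, so Δρ ≈ 0.6399 kg m⁻³.
N² = (g/ρ₀)·Δρ/Δz = g·(Δρ/ρ₀)/Δz = 9.81 × 6.249 × 10⁻⁴ / 34 = 1.8030 × 10⁻⁴ s⁻².
N = √(1.8030 × 10⁻⁴) = 0.013428 rad s⁻¹ → T = 2π/N = 467.92 s = 7.7987 min ≈ 7.80 min.

7.80 min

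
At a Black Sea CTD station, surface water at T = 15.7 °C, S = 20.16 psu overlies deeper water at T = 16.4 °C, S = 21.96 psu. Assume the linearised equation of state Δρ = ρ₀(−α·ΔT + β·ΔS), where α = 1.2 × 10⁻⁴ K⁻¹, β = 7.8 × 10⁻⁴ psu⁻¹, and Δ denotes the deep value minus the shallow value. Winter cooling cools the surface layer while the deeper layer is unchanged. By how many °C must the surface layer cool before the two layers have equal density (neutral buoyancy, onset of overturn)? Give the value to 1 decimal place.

11.0 °C

Neutral buoyancy requires Δρ = 0, i.e. −α(T_deep − T_surf′) + β(S_deep − S_surf) = 0.
T_surf′ = T_deep − (β/α)·ΔS = 16.4 − (7.8 × 10⁻⁴/1.2 × 10⁻⁴)·(+1.80) = 4.700 °C.
Cooling required: 15.7 − (4.700) = 11.000 °C.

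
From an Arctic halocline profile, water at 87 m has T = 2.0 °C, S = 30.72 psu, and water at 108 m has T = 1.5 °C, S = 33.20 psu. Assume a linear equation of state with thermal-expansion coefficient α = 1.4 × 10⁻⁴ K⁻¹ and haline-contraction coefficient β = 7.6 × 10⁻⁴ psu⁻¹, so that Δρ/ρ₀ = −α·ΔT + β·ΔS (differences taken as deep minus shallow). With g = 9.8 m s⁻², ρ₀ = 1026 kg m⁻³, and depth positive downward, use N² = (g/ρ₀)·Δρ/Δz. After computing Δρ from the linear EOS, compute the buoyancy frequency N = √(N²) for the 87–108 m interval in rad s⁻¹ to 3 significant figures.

ΔT = -0.5 K, ΔS = +2.48 psu (deep − shallow).
Δρ/ρ₀ = −αΔT + βΔS = 7.00 × 10⁻⁵ + 1.8848 × 10⁻³ = 1.9548 × 10⁻³, so Δρ ≈ 2.006 kg m⁻³.
N² = (g/ρ₀)·Δρ/Δz = g·(Δρ/ρ₀)/Δz = 9.8 × 1.9548 × 10⁻³ / 21 = 9.1224 × 10⁻⁴ s⁻².
N = √(9.1224 × 10⁻⁴) = 0.030203 rad s⁻¹ ≈ 0.0302 rad s⁻¹.

0.0302 rad s⁻¹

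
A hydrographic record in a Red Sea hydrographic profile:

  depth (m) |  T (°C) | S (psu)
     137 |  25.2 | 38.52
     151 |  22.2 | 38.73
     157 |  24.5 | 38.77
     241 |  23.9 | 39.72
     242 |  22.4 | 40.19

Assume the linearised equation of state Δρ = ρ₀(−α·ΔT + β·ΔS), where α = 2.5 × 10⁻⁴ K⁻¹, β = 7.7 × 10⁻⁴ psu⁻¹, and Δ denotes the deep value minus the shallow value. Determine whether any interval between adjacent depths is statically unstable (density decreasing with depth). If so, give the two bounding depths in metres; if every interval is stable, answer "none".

151–157 m

Evaluate Δρ/ρ₀ = −αΔT + βΔS across each adjacent pair:
  137–151 m: −αΔT+βΔS = −(2.5 × 10⁻⁴)(-3.0)+(7.7 × 10⁻⁴)(+0.21) = 9.1 × 10⁻⁴ → stable
  151–157 m: −αΔT+βΔS = −(2.5 × 10⁻⁴)(+2.3)+(7.7 × 10⁻⁴)(+0.04) = -5.4 × 10⁻⁴ → UNSTABLE
  157–241 m: −αΔT+βΔS = −(2.5 × 10⁻⁴)(-0.6)+(7.7 × 10⁻⁴)(+0.95) = 8.8 × 10⁻⁴ → stable
  241–242 m: −αΔT+βΔS = −(2.5 × 10⁻⁴)(-1.5)+(7.7 × 10⁻⁴)(+0.47) = 7.4 × 10⁻⁴ → stable
The 151–157 m interval has Δρ < 0: lighter water underlies denser water.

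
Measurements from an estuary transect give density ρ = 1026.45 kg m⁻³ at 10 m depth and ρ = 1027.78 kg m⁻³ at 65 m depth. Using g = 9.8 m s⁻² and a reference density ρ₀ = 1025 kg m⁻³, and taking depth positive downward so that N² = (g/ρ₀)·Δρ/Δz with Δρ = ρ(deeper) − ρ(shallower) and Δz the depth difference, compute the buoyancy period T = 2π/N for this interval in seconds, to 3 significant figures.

413 s

Δρ = 1027.78 − 1026.45 = 1.33 kg m⁻³ over Δz = 65 − 10 = 55 m.
N² = (9.8/1025) × (1.33/55) = 2.3120 × 10⁻⁴ s⁻².
N = √(2.3120 × 10⁻⁴) = 0.015205 rad s⁻¹, so T = 2π/N = 413.23 s ≈ 413 s.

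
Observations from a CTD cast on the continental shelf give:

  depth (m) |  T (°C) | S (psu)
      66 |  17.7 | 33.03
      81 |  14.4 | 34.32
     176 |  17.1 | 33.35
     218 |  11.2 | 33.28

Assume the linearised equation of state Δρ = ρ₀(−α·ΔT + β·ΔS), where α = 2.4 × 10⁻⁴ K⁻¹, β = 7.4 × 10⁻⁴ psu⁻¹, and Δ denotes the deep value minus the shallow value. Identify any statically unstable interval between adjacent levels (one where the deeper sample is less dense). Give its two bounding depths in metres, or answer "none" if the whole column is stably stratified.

Evaluate Δρ/ρ₀ = −αΔT + βΔS across each adjacent pair:
  66–81 m: −αΔT+βΔS = −(2.4 × 10⁻⁴)(-3.3)+(7.4 × 10⁻⁴)(+1.29) = 1.7 × 10⁻³ → stable
  81–176 m: −αΔT+βΔS = −(2.4 × 10⁻⁴)(+2.7)+(7.4 × 10⁻⁴)(-0.97) = -1.4 × 10⁻³ → UNSTABLE
  176–218 m: −αΔT+βΔS = −(2.4 × 10⁻⁴)(-5.9)+(7.4 × 10⁻⁴)(-0.07) = 1.4 × 10⁻³ → stable
The 81–176 m interval has Δρ < 0: lighter water underlies denser water.

81–176 m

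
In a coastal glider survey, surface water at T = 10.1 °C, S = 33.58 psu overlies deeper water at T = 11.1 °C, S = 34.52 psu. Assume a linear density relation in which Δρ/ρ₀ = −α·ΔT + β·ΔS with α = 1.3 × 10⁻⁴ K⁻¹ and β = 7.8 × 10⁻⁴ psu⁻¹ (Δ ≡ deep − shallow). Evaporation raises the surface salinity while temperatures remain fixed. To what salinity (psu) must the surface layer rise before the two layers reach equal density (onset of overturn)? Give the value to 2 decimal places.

34.35 psu

Neutral buoyancy requires −α(T_deep − T_surf) + β(S_deep − S_surf′) = 0.
S_surf′ = S_deep − (α/β)·ΔT = 34.52 − (1.3 × 10⁻⁴/7.8 × 10⁻⁴)·(+1.0) = 34.3533 psu.
Increase required: 34.3533 − 33.58 = 0.7733 psu.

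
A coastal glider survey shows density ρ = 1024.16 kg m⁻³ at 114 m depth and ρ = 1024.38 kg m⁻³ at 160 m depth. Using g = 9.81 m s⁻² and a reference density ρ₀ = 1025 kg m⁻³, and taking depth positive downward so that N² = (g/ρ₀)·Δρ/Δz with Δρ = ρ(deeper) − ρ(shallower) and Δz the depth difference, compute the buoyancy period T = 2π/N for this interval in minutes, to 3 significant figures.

15.5 min

Δρ = 1024.38 − 1024.16 = 0.22 kg m⁻³ over Δz = 160 − 114 = 46 m.
N² = (9.81/1025) × (0.22/46) = 4.5773 × 10⁻⁵ s⁻².
N = √(4.5773 × 10⁻⁵) = 6.7656 × 10⁻³ rad s⁻¹, so T = 2π/N = 928.70 s = 15.478 min ≈ 15.5 min.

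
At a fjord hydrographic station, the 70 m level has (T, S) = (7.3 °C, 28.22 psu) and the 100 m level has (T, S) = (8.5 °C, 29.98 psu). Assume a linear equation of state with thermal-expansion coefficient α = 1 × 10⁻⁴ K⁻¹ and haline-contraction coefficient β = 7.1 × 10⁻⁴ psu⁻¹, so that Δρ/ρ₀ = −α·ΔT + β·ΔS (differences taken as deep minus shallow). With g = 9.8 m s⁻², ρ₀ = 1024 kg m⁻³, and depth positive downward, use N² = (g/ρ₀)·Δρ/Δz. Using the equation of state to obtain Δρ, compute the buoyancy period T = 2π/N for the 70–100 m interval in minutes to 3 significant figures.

ΔT = +1.2 K, ΔS = +1.76 psu (deep − shallow).
Δρ/ρ₀ = −αΔT + βΔS = -1.20 × 10⁻⁴ + 1.2496 × 10⁻³ = 1.1296 × 10⁻³, so Δρ ≈ 1.157 kg m⁻³.
N² = (g/ρ₀)·Δρ/Δz = g·(Δρ/ρ₀)/Δz = 9.8 × 1.1296 × 10⁻³ / 30 = 3.6900 × 10⁻⁴ s⁻².
N = √(3.6900 × 10⁻⁴) = 0.019209 rad s⁻¹ → T = 2π/N = 327.10 s = 5.4517 min ≈ 5.45 min.

5.45 min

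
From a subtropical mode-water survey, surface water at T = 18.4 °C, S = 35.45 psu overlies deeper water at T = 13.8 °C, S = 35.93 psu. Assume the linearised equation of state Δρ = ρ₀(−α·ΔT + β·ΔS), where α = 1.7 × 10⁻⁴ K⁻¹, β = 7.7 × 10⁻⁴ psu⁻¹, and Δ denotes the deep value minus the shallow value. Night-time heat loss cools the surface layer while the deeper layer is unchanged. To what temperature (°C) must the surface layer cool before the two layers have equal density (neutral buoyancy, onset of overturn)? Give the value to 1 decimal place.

11.6 °C

Neutral buoyancy requires Δρ = 0, i.e. −α(T_deep − T_surf′) + β(S_deep − S_surf) = 0.
T_surf′ = T_deep − (β/α)·ΔS = 13.8 − (7.7 × 10⁻⁴/1.7 × 10⁻⁴)·(+0.48) = 11.626 °C.
Cooling required: 18.4 − (11.626) = 6.774 °C.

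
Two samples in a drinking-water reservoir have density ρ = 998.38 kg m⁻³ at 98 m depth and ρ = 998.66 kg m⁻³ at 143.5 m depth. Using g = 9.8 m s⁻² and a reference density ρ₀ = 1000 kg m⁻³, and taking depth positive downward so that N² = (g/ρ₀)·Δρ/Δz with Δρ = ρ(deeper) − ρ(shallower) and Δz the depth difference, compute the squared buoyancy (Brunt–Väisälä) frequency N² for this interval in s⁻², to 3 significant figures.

6.03 × 10⁻⁵ s⁻²

Δρ = 998.66 − 998.38 = 0.28 kg m⁻³ over Δz = 143.5 − 98 = 45.5 m.
N² = (9.8/1000) × (0.28/45.5) = 6.0308 × 10⁻⁵ s⁻² ≈ 6.03 × 10⁻⁵ s⁻².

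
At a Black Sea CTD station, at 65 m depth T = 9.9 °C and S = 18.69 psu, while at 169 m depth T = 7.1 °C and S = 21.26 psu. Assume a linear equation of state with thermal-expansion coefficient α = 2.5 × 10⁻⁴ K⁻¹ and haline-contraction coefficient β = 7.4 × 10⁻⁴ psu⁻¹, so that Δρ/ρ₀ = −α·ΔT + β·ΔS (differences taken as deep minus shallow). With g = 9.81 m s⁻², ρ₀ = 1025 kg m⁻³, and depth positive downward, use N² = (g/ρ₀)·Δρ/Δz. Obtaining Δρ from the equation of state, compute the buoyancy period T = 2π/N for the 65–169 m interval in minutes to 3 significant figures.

ΔT = -2.8 K, ΔS = +2.57 psu (deep − shallow).
Δρ/ρ₀ = −αΔT + βΔS = 7.00 × 10⁻⁴ + 1.9018 × 10⁻³ = 2.6018 × 10⁻³, so Δρ ≈ 2.667 kg m⁻³.
N² = (g/ρ₀)·Δρ/Δz = g·(Δρ/ρ₀)/Δz = 9.81 × 2.6018 × 10⁻³ / 104 = 2.4542 × 10⁻⁴ s⁻².
N = √(2.4542 × 10⁻⁴) = 0.015666 rad s⁻¹ → T = 2π/N = 401.07 s = 6.6845 min ≈ 6.68 min.

6.68 min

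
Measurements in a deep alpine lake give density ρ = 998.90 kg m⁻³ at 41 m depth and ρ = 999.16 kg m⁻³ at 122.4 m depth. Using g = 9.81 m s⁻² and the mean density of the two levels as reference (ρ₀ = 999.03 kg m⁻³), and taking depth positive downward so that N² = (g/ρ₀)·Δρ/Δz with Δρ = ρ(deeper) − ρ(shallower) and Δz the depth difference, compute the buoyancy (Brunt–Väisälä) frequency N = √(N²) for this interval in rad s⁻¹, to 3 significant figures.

Δρ = 999.16 − 998.90 = 0.26 kg m⁻³ over Δz = 122.4 − 41 = 81.4 m.
N² = (9.81/999.03) × (0.26/81.4) = 3.1365 × 10⁻⁵ s⁻².
N = √(3.1365 × 10⁻⁵) = 5.6004 × 10⁻³ rad s⁻¹ ≈ 5.60 × 10⁻³ rad s⁻¹.

5.60 × 10⁻³ rad s⁻¹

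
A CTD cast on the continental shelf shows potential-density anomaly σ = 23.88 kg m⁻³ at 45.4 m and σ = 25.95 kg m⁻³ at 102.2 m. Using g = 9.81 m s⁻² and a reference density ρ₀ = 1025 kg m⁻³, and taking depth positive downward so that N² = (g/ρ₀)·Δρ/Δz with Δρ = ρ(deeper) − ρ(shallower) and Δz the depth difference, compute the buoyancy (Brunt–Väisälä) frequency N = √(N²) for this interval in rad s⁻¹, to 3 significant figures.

Δρ = 1025.95 − 1023.88 = 2.07 kg m⁻³ over Δz = 102.2 − 45.4 = 56.8 m.
N² = (9.81/1025) × (2.07/56.8) = 3.4879 × 10⁻⁴ s⁻².
N = √(3.4879 × 10⁻⁴) = 0.018676 rad s⁻¹ ≈ 0.0187 rad s⁻¹.

0.0187 rad s⁻¹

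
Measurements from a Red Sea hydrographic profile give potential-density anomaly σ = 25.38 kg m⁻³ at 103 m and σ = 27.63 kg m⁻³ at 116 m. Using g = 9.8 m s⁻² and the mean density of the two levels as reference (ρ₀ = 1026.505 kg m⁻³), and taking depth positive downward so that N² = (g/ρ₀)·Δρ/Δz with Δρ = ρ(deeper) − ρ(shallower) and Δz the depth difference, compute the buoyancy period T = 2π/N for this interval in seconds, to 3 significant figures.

155 s

Δρ = 1027.63 − 1025.38 = 2.25 kg m⁻³ over Δz = 116 − 103 = 13 m.
N² = (9.8/1026.505) × (2.25/13) = 1.6524 × 10⁻³ s⁻².
N = √(1.6524 × 10⁻³) = 0.040650 rad s⁻¹, so T = 2π/N = 154.57 s ≈ 155 s.
A positive N² confirms static stability across the interval.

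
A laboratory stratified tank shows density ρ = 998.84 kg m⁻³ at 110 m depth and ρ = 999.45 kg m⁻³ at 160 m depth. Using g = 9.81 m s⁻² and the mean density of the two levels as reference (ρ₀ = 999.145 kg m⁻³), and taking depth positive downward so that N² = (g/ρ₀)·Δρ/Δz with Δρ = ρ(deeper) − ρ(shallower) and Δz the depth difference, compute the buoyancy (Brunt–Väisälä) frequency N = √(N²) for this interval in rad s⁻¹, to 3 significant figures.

0.0109 rad s⁻¹

Δρ = 999.45 − 998.84 = 0.61 kg m⁻³ over Δz = 160 − 110 = 50 m.
N² = (9.81/999.145) × (0.61/50) = 1.1978 × 10⁻⁴ s⁻².
N = √(1.1978 × 10⁻⁴) = 0.010944 rad s⁻¹ ≈ 0.0109 rad s⁻¹.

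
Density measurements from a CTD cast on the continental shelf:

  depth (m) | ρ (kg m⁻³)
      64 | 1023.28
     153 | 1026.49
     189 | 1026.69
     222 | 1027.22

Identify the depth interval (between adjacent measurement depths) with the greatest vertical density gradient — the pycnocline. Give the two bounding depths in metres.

64–153 m

Compute the density gradient over each adjacent pair:
  64–153 m: Δρ/Δz = 3.21/89 = 0.036 kg m⁻⁴
  153–189 m: Δρ/Δz = 0.20/36 = 5.6 × 10⁻³ kg m⁻⁴
  189–222 m: Δρ/Δz = 0.53/33 = 0.016 kg m⁻⁴
The largest gradient is in the 64–153 m interval — the pycnocline.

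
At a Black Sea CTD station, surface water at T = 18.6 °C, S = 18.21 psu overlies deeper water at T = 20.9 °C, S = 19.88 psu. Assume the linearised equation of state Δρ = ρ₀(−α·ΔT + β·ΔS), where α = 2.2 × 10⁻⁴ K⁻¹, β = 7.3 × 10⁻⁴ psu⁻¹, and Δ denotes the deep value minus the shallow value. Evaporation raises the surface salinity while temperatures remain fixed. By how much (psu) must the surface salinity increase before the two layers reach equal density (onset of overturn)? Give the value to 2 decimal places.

Neutral buoyancy requires −α(T_deep − T_surf) + β(S_deep − S_surf′) = 0.
S_surf′ = S_deep − (α/β)·ΔT = 19.88 − (2.2 × 10⁻⁴/7.3 × 10⁻⁴)·(+2.3) = 19.1868 psu.
Increase required: 19.1868 − 18.21 = 0.9768 psu.

0.98 psu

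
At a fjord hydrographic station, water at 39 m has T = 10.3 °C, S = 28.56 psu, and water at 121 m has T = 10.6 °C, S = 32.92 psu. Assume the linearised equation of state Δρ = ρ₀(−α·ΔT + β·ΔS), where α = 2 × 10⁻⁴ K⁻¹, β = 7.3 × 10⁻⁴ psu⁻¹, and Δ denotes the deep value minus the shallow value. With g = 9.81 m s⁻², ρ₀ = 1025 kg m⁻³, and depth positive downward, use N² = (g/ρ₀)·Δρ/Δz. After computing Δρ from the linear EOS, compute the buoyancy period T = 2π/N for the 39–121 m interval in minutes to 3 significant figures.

ΔT = +0.3 K, ΔS = +4.36 psu (deep − shallow).
Δρ/ρ₀ = −αΔT + βΔS = -6.00 × 10⁻⁵ + 3.1828 × 10⁻³ = 3.1228 × 10⁻³, so Δρ ≈ 3.201 kg m⁻³.
N² = (g/ρ₀)·Δρ/Δz = g·(Δρ/ρ₀)/Δz = 9.81 × 3.1228 × 10⁻³ / 82 = 3.7359 × 10⁻⁴ s⁻².
N = √(3.7359 × 10⁻⁴) = 0.019328 rad s⁻¹ → T = 2π/N = 325.08 s = 5.4180 min ≈ 5.42 min.

5.42 min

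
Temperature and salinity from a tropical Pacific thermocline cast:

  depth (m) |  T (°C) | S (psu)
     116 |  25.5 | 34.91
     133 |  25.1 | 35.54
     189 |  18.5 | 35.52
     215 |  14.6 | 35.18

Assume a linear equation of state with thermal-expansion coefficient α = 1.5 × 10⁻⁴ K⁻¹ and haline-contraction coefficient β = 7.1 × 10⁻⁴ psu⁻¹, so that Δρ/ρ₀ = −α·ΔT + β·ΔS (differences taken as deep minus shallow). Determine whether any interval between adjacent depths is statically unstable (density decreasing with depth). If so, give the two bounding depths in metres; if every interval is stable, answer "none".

Evaluate Δρ/ρ₀ = −αΔT + βΔS across each adjacent pair:
  116–133 m: −αΔT+βΔS = −(1.5 × 10⁻⁴)(-0.4)+(7.1 × 10⁻⁴)(+0.63) = 5.1 × 10⁻⁴ → stable
  133–189 m: −αΔT+βΔS = −(1.5 × 10⁻⁴)(-6.6)+(7.1 × 10⁻⁴)(-0.02) = 9.8 × 10⁻⁴ → stable
  189–215 m: −αΔT+βΔS = −(1.5 × 10⁻⁴)(-3.9)+(7.1 × 10⁻⁴)(-0.34) = 3.4 × 10⁻⁴ → stable
Every interval has Δρ > 0: the column is stably stratified throughout.

none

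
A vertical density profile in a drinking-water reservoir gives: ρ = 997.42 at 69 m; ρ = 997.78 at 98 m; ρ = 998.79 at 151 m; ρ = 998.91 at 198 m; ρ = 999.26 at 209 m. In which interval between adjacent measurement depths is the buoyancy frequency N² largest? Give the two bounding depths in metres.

198–209 m

Compute the density gradient over each adjacent pair:
  69–98 m: Δρ/Δz = 0.36/29 = 0.012 kg m⁻⁴
  98–151 m: Δρ/Δz = 1.01/53 = 0.019 kg m⁻⁴
  151–198 m: Δρ/Δz = 0.12/47 = 2.6 × 10⁻³ kg m⁻⁴
  198–209 m: Δρ/Δz = 0.35/11 = 0.032 kg m⁻⁴
The largest gradient is in the 198–209 m interval — the pycnocline.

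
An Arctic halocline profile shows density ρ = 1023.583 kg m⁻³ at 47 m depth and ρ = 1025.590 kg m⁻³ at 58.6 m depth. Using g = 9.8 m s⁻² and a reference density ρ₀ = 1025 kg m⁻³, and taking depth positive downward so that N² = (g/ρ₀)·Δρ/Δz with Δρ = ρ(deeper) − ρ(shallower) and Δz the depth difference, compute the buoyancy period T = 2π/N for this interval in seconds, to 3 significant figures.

154 s

Δρ = 1025.590 − 1023.583 = 2.007 kg m⁻³ over Δz = 58.6 − 47 = 11.6 m.
N² = (9.8/1025) × (2.007/11.6) = 1.6542 × 10⁻³ s⁻².
N = √(1.6542 × 10⁻³) = 0.040672 rad s⁻¹, so T = 2π/N = 154.48 s ≈ 154 s.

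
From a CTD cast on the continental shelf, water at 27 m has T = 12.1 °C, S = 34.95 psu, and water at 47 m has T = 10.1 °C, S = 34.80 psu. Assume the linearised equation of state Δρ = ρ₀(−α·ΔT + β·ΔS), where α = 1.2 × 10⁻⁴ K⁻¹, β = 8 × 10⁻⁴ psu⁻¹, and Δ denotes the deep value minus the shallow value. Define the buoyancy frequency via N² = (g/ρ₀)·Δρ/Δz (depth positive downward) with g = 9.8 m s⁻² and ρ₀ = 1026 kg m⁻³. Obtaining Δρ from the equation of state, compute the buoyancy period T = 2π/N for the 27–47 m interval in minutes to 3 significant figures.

ΔT = -2.0 K, ΔS = -0.15 psu (deep − shallow).
Δρ/ρ₀ = −αΔT + βΔS = 2.40 × 10⁻⁴ − 1.20 × 10⁻⁴ = 1.20 × 10⁻⁴, so Δρ ≈ 0.1231 kg m⁻³.
N² = (g/ρ₀)·Δρ/Δz = g·(Δρ/ρ₀)/Δz = 9.8 × 1.20 × 10⁻⁴ / 20 = 5.8800 × 10⁻⁵ s⁻².
N = √(5.8800 × 10⁻⁵) = 7.6681 × 10⁻³ rad s⁻¹ → T = 2π/N = 819.39 s = 13.656 min ≈ 13.7 min.

13.7 min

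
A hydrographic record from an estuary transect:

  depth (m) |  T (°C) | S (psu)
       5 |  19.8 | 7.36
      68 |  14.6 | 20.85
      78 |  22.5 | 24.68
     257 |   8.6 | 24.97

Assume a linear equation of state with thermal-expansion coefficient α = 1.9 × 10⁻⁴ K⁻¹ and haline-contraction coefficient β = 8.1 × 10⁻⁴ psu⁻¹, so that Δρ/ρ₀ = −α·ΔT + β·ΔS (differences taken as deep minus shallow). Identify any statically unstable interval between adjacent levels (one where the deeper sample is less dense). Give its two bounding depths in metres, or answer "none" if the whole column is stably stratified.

Evaluate Δρ/ρ₀ = −αΔT + βΔS across each adjacent pair:
  5–68 m: −αΔT+βΔS = −(1.9 × 10⁻⁴)(-5.2)+(8.1 × 10⁻⁴)(+13.49) = 0.012 → stable
  68–78 m: −αΔT+βΔS = −(1.9 × 10⁻⁴)(+7.9)+(8.1 × 10⁻⁴)(+3.83) = 1.6 × 10⁻³ → stable
  78–257 m: −αΔT+βΔS = −(1.9 × 10⁻⁴)(-13.9)+(8.1 × 10⁻⁴)(+0.29) = 2.9 × 10⁻³ → stable
Every interval has Δρ > 0: the column is stably stratified throughout.

none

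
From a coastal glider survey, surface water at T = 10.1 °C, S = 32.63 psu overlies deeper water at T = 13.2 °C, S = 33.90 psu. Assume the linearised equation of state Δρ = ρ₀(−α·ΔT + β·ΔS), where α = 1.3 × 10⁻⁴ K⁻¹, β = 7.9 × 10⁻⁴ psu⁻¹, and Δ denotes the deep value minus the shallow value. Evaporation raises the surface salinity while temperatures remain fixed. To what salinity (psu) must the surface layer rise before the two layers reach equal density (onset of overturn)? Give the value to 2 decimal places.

Neutral buoyancy requires −α(T_deep − T_surf) + β(S_deep − S_surf′) = 0.
S_surf′ = S_deep − (α/β)·ΔT = 33.90 − (1.3 × 10⁻⁴/7.9 × 10⁻⁴)·(+3.1) = 33.3899 psu.
Increase required: 33.3899 − 32.63 = 0.7599 psu.

33.39 psu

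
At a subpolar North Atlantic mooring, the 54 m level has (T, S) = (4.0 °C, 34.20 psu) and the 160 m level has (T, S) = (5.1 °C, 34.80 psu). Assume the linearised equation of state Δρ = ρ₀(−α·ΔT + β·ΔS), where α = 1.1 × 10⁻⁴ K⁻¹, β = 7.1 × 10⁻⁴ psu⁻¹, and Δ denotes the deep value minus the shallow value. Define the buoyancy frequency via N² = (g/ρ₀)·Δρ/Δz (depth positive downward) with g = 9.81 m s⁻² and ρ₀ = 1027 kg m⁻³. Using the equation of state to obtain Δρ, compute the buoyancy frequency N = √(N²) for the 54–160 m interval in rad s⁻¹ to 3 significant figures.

ΔT = +1.1 K, ΔS = +0.60 psu (deep − shallow).
Δρ/ρ₀ = −αΔT + βΔS = -1.21 × 10⁻⁴ + 4.26 × 10⁻⁴ = 3.05 × 10⁻⁴, so Δρ ≈ 0.3132 kg m⁻³.
N² = (g/ρ₀)·Δρ/Δz = g·(Δρ/ρ₀)/Δz = 9.81 × 3.05 × 10⁻⁴ / 106 = 2.8227 × 10⁻⁵ s⁻².
N = √(2.8227 × 10⁻⁵) = 5.3129 × 10⁻³ rad s⁻¹ ≈ 5.31 × 10⁻³ rad s⁻¹.

5.31 × 10⁻³ rad s⁻¹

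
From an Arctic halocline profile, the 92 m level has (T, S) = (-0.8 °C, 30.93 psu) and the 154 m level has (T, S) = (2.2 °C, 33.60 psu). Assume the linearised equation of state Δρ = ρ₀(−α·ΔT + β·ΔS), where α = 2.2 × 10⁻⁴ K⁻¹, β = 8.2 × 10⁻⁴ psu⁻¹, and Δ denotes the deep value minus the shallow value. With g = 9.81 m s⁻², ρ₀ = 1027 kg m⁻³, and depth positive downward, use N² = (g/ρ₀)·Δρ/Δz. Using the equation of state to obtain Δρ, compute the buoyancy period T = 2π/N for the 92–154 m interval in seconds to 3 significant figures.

404 s

ΔT = +3.0 K, ΔS = +2.67 psu (deep − shallow).
Δρ/ρ₀ = −αΔT + βΔS = -6.60 × 10⁻⁴ + 2.1894 × 10⁻³ = 1.5294 × 10⁻³, so Δρ ≈ 1.571 kg m⁻³.
N² = (g/ρ₀)·Δρ/Δz = g·(Δρ/ρ₀)/Δz = 9.81 × 1.5294 × 10⁻³ / 62 = 2.4199 × 10⁻⁴ s⁻².
N = √(2.4199 × 10⁻⁴) = 0.015556 rad s⁻¹ → T = 2π/N = 403.91 s ≈ 404 s.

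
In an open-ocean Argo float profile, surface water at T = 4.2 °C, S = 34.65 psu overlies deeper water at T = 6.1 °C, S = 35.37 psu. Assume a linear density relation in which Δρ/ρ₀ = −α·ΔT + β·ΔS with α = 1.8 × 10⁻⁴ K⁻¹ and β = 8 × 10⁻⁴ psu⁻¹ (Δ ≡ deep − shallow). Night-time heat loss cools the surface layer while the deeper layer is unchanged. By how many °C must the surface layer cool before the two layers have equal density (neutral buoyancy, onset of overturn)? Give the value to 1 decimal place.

1.3 °C

Neutral buoyancy requires Δρ = 0, i.e. −α(T_deep − T_surf′) + β(S_deep − S_surf) = 0.
T_surf′ = T_deep − (β/α)·ΔS = 6.1 − (8 × 10⁻⁴/1.8 × 10⁻⁴)·(+0.72) = 2.900 °C.
Cooling required: 4.2 − (2.900) = 1.300 °C.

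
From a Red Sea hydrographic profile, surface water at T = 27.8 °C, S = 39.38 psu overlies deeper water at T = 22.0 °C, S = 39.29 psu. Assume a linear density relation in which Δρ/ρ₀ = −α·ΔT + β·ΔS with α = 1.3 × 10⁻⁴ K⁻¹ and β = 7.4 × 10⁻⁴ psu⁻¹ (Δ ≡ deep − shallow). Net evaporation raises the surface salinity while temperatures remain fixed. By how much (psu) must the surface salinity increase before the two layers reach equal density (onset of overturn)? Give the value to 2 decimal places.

Neutral buoyancy requires −α(T_deep − T_surf) + β(S_deep − S_surf′) = 0.
S_surf′ = S_deep − (α/β)·ΔT = 39.29 − (1.3 × 10⁻⁴/7.4 × 10⁻⁴)·(-5.8) = 40.3089 psu.
Increase required: 40.3089 − 39.38 = 0.9289 psu.

0.93 psu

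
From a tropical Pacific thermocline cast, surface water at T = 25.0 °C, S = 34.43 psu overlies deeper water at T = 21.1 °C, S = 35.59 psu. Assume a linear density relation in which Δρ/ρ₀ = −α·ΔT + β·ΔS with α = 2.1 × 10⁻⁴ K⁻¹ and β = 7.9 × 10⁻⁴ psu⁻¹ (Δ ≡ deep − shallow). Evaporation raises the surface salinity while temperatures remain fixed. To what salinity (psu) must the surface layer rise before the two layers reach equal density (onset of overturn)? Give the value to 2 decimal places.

36.63 psu

Neutral buoyancy requires −α(T_deep − T_surf) + β(S_deep − S_surf′) = 0.
S_surf′ = S_deep − (α/β)·ΔT = 35.59 − (2.1 × 10⁻⁴/7.9 × 10⁻⁴)·(-3.9) = 36.6267 psu.
Increase required: 36.6267 − 34.43 = 2.1967 psu.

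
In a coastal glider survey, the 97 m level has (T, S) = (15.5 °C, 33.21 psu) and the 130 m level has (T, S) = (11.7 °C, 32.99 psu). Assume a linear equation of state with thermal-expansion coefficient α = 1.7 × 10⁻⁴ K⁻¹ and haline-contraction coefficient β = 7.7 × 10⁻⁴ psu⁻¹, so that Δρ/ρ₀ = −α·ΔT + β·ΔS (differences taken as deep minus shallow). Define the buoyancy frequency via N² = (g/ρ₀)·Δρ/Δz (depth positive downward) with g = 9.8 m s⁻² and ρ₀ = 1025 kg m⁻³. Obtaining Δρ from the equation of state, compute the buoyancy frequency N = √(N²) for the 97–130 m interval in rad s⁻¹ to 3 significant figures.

0.0119 rad s⁻¹

ΔT = -3.8 K, ΔS = -0.22 psu (deep − shallow).
Δρ/ρ₀ = −αΔT + βΔS = 6.46 × 10⁻⁴ − 1.694 × 10⁻⁴ = 4.766 × 10⁻⁴, so Δρ ≈ 0.4885 kg m⁻³.
N² = (g/ρ₀)·Δρ/Δz = g·(Δρ/ρ₀)/Δz = 9.8 × 4.766 × 10⁻⁴ / 33 = 1.4154 × 10⁻⁴ s⁻².
N = √(1.4154 × 10⁻⁴) = 0.011897 rad s⁻¹ ≈ 0.0119 rad s⁻¹.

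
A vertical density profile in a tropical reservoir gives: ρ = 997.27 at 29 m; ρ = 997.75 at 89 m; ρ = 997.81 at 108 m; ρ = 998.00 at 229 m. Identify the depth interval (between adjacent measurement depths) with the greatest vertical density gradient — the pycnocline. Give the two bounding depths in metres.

29–89 m

Compute the density gradient over each adjacent pair:
  29–89 m: Δρ/Δz = 0.48/60 = 8.0 × 10⁻³ kg m⁻⁴
  89–108 m: Δρ/Δz = 0.06/19 = 3.2 × 10⁻³ kg m⁻⁴
  108–229 m: Δρ/Δz = 0.19/121 = 1.6 × 10⁻³ kg m⁻⁴
The largest gradient is in the 29–89 m interval — the pycnocline.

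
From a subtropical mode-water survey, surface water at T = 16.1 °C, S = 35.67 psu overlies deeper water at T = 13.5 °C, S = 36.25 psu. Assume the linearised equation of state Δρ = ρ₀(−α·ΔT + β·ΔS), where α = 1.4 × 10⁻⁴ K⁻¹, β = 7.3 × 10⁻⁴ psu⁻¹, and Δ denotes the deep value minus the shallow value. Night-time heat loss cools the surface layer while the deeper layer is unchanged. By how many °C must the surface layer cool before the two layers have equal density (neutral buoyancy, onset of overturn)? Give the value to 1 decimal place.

5.6 °C

Neutral buoyancy requires Δρ = 0, i.e. −α(T_deep − T_surf′) + β(S_deep − S_surf) = 0.
T_surf′ = T_deep − (β/α)·ΔS = 13.5 − (7.3 × 10⁻⁴/1.4 × 10⁻⁴)·(+0.58) = 10.476 °C.
Cooling required: 16.1 − (10.476) = 5.624 °C.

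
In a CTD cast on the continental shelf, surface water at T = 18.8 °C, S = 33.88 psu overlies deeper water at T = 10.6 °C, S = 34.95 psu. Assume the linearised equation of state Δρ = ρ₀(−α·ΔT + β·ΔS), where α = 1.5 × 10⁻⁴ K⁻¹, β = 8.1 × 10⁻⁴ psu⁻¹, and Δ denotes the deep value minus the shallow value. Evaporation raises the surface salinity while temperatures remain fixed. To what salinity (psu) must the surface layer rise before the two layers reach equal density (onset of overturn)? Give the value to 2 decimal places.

Neutral buoyancy requires −α(T_deep − T_surf) + β(S_deep − S_surf′) = 0.
S_surf′ = S_deep − (α/β)·ΔT = 34.95 − (1.5 × 10⁻⁴/8.1 × 10⁻⁴)·(-8.2) = 36.4685 psu.
Increase required: 36.4685 − 33.88 = 2.5885 psu.

36.47 psu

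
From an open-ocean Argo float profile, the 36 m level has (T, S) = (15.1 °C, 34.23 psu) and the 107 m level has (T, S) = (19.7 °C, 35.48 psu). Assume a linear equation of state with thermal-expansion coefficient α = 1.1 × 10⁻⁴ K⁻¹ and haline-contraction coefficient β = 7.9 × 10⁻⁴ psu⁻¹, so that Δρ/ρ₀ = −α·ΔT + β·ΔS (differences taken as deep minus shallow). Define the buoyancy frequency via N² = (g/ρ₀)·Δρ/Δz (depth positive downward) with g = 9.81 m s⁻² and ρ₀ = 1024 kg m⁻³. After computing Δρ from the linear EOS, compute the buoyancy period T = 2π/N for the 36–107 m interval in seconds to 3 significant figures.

ΔT = +4.6 K, ΔS = +1.25 psu (deep − shallow).
Δρ/ρ₀ = −αΔT + βΔS = -5.06 × 10⁻⁴ + 9.875 × 10⁻⁴ = 4.815 × 10⁻⁴, so Δρ ≈ 0.4931 kg m⁻³.
N² = (g/ρ₀)·Δρ/Δz = g·(Δρ/ρ₀)/Δz = 9.81 × 4.815 × 10⁻⁴ / 71 = 6.6528 × 10⁻⁵ s⁻².
N = √(6.6528 × 10⁻⁵) = 8.1565 × 10⁻³ rad s⁻¹ → T = 2π/N = 770.33 s ≈ 770 s.

770 s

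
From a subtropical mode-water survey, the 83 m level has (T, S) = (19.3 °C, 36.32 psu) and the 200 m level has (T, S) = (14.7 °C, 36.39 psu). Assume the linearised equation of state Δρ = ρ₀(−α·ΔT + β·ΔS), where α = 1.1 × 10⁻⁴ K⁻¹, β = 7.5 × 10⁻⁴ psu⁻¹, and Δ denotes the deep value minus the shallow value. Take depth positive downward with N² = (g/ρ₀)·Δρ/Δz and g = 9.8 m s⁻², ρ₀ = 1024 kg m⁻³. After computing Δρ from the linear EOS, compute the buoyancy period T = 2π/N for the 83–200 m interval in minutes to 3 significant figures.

ΔT = -4.6 K, ΔS = +0.07 psu (deep − shallow).
Δρ/ρ₀ = −αΔT + βΔS = 5.06 × 10⁻⁴ + 5.25 × 10⁻⁵ = 5.585 × 10⁻⁴, so Δρ ≈ 0.5719 kg m⁻³.
N² = (g/ρ₀)·Δρ/Δz = g·(Δρ/ρ₀)/Δz = 9.8 × 5.585 × 10⁻⁴ / 117 = 4.6780 × 10⁻⁵ s⁻².
N = √(4.6780 × 10⁻⁵) = 6.8396 × 10⁻³ rad s⁻¹ → T = 2π/N = 918.65 s = 15.311 min ≈ 15.3 min.

15.3 min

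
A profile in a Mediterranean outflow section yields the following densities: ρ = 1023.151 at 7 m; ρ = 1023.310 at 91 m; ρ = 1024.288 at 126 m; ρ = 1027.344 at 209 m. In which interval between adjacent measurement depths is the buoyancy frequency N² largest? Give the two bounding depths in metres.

Compute the density gradient over each adjacent pair:
  7–91 m: Δρ/Δz = 0.159/84 = 1.9 × 10⁻³ kg m⁻⁴
  91–126 m: Δρ/Δz = 0.978/35 = 0.028 kg m⁻⁴
  126–209 m: Δρ/Δz = 3.056/83 = 0.037 kg m⁻⁴
The largest gradient is in the 126–209 m interval — the pycnocline.

126–209 m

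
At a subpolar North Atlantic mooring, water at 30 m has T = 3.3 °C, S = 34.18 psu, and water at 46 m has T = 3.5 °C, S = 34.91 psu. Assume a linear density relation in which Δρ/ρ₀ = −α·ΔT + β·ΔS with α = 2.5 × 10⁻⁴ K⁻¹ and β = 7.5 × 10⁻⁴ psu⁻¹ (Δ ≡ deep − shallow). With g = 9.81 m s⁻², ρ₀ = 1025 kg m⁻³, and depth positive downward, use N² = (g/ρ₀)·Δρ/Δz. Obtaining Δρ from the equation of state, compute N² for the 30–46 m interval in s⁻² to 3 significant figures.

3.05 × 10⁻⁴ s⁻²

ΔT = +0.2 K, ΔS = +0.73 psu (deep − shallow).
Δρ/ρ₀ = −αΔT + βΔS = -5.00 × 10⁻⁵ + 5.475 × 10⁻⁴ = 4.975 × 10⁻⁴, so Δρ ≈ 0.5099 kg m⁻³.
N² = (g/ρ₀)·Δρ/Δz = g·(Δρ/ρ₀)/Δz = 9.81 × 4.975 × 10⁻⁴ / 16 = 3.0503 × 10⁻⁴ s⁻² ≈ 3.05 × 10⁻⁴ s⁻².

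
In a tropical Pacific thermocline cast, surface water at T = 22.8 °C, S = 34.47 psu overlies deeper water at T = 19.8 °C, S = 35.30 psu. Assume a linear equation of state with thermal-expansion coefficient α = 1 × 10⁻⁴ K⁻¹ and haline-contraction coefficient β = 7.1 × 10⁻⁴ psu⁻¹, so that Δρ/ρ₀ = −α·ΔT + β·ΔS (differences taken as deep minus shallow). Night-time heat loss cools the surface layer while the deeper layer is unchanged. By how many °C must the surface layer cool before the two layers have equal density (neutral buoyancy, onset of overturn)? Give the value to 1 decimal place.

8.9 °C

Neutral buoyancy requires Δρ = 0, i.e. −α(T_deep − T_surf′) + β(S_deep − S_surf) = 0.
T_surf′ = T_deep − (β/α)·ΔS = 19.8 − (7.1 × 10⁻⁴/1 × 10⁻⁴)·(+0.83) = 13.907 °C.
Cooling required: 22.8 − (13.907) = 8.893 °C.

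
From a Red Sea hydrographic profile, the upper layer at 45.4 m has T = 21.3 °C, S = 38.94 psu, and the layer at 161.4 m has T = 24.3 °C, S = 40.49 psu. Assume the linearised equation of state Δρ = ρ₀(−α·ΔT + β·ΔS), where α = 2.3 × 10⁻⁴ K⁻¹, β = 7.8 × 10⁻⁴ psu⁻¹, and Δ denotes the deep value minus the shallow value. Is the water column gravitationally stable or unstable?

stable

ΔT = 24.3 − 21.3 = +3.0 K and ΔS = 40.49 − 38.94 = +1.55 psu (deep − shallow).
−αΔT = -6.90 × 10⁻⁴; βΔS = 1.209 × 10⁻³; sum Δρ/ρ₀ = 5.19 × 10⁻⁴.
Δρ/ρ₀ > 0, so Δρ > 0: deeper water is denser → statically stable.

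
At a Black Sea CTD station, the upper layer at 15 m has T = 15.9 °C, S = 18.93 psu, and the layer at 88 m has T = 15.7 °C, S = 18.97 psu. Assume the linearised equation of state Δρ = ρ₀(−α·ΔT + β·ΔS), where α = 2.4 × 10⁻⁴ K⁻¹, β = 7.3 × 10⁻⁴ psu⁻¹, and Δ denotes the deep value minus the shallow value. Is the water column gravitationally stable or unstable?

ΔT = 15.7 − 15.9 = -0.2 K and ΔS = 18.97 − 18.93 = +0.04 psu (deep − shallow).
−αΔT = 4.80 × 10⁻⁵; βΔS = 2.92 × 10⁻⁵; sum Δρ/ρ₀ = 7.72 × 10⁻⁵.
Δρ/ρ₀ > 0, so Δρ > 0: deeper water is denser → statically stable.

stable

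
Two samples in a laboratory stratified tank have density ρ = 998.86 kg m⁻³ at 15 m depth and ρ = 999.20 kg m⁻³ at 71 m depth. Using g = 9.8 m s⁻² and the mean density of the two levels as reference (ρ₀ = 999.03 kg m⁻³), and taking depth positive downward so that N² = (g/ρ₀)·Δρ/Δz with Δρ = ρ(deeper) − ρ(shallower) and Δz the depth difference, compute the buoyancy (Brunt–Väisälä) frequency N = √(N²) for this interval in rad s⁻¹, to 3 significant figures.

7.72 × 10⁻³ rad s⁻¹

Δρ = 999.20 − 998.86 = 0.34 kg m⁻³ over Δz = 71 − 15 = 56 m.
N² = (9.8/999.03) × (0.34/56) = 5.9558 × 10⁻⁵ s⁻².
N = √(5.9558 × 10⁻⁵) = 7.7174 × 10⁻³ rad s⁻¹ ≈ 7.72 × 10⁻³ rad s⁻¹.
Since Δρ > 0 the layer is stably stratified.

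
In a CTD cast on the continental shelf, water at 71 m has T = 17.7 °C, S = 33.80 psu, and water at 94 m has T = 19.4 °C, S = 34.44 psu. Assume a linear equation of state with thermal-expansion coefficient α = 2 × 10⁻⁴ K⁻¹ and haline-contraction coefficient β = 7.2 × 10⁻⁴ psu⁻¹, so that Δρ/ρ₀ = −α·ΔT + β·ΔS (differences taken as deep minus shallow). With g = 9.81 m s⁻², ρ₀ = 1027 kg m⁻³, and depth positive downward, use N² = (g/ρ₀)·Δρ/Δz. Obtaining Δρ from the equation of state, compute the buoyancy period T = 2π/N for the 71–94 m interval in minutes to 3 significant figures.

ΔT = +1.7 K, ΔS = +0.64 psu (deep − shallow).
Δρ/ρ₀ = −αΔT + βΔS = -3.40 × 10⁻⁴ + 4.608 × 10⁻⁴ = 1.208 × 10⁻⁴, so Δρ ≈ 0.1241 kg m⁻³.
N² = (g/ρ₀)·Δρ/Δz = g·(Δρ/ρ₀)/Δz = 9.81 × 1.208 × 10⁻⁴ / 23 = 5.1524 × 10⁻⁵ s⁻².
N = √(5.1524 × 10⁻⁵) = 7.1780 × 10⁻³ rad s⁻¹ → T = 2π/N = 875.34 s = 14.589 min ≈ 14.6 min.

14.6 min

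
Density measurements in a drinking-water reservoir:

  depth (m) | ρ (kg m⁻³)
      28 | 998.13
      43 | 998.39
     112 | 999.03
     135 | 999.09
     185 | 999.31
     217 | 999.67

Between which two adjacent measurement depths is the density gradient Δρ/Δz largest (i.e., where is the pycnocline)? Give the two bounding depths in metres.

28–43 m

Compute the density gradient over each adjacent pair:
  28–43 m: Δρ/Δz = 0.26/15 = 0.017 kg m⁻⁴
  43–112 m: Δρ/Δz = 0.64/69 = 9.3 × 10⁻³ kg m⁻⁴
  112–135 m: Δρ/Δz = 0.06/23 = 2.6 × 10⁻³ kg m⁻⁴
  135–185 m: Δρ/Δz = 0.22/50 = 4.4 × 10⁻³ kg m⁻⁴
  185–217 m: Δρ/Δz = 0.36/32 = 0.011 kg m⁻⁴
The largest gradient is in the 28–43 m interval — the pycnocline.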